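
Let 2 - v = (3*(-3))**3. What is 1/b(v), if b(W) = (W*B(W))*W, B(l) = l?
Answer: 1/390617891 ≈ 2.5600e-9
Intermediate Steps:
v = 731 (v = 2 - (3*(-3))**3 = 2 - 1*(-9)**3 = 2 - 1*(-729) = 2 + 729 = 731)
b(W) = W**3 (b(W) = (W*W)*W = W**2*W = W**3)
1/b(v) = 1/(731**3) = 1/390617891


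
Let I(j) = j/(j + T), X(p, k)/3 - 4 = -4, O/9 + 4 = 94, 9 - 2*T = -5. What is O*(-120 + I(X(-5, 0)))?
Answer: -97200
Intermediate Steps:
T = 7 (T = 9/2 - ½*(-5) = 9/2 + 5/2 = 7)
O = 810 (O = -36 + 9*94 = -36 + 846 = 810)
X(p, k) = 0 (X(p, k) = 12 + 3*(-4) = 12 - 12 = 0)
I(j) = j/(7 + j) (I(j) = j/(j + 7) = j/(7 + j))
O*(-120 + I(X(-5, 0))) = 810*(-120 + 0/(7 + 0)) = 810*(-120 + 0/7) = 810*(-120 + 0*(⅐)) = 810*(-120 + 0) = 810*(-120) = -97200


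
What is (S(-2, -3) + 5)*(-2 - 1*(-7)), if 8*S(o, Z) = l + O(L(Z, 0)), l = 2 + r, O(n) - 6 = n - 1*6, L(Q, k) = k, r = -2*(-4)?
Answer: 125/4 ≈ 31.250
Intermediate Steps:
r = 8
O(n) = n (O(n) = 6 + (n - 1*6) = 6 + (n - 6) = 6 + (-6 + n) = n)
l = 10 (l = 2 + 8 = 10)
S(o, Z) = 5/4 (S(o, Z) = (10 + 0)/8 = (1/8)*10 = 5/4)
(S(-2, -3) + 5)*(-2 - 1*(-7)) = (5/4 + 5)*(-2 - 1*(-7)) = 25*(-2 + 7)/4 = (25/4)*5 = 125/4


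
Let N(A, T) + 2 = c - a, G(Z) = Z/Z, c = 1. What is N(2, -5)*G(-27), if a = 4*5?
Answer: -21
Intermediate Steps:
a = 20
G(Z) = 1
N(A, T) = -21 (N(A, T) = -2 + (1 - 1*20) = -2 + (1 - 20) = -2 - 19 = -21)
N(2, -5)*G(-27) = -21*1 = -21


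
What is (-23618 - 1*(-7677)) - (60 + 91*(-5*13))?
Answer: -10086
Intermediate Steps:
(-23618 - 1*(-7677)) - (60 + 91*(-5*13)) = (-23618 + 7677) - (60 + 91*(-65)) = -15941 - (60 - 5915) = -15941 - 1*(-5855) = -15941 + 5855 = -10086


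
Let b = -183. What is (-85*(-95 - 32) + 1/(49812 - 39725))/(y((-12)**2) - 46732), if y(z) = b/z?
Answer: -5226679968/22627128139 ≈ -0.23099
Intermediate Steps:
y(z) = -183/z
(-85*(-95 - 32) + 1/(49812 - 39725))/(y((-12)**2) - 46732) = (-85*(-95 - 32) + 1/(49812 - 39725))/(-183/((-12)**2) - 46732) = (-85*(-127) + 1/10087)/(-183/144 - 46732) = (10795 + 1/10087)/(-183*1/144 - 46732) = 108889166/(10087*(-61/48 - 46732)) = 108889166/(10087*(-2243197/48)) = (108889166/10087)*(-48/2243197) = -5226679968/22627128139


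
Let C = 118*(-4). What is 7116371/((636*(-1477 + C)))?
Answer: -7116371/1239564 ≈ -5.7410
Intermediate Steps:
C = -472
7116371/((636*(-1477 + C))) = 7116371/((636*(-1477 - 472))) = 7116371/((636*(-1949))) = 7116371/(-1239564) = 7116371*(-1/1239564) = -7116371/1239564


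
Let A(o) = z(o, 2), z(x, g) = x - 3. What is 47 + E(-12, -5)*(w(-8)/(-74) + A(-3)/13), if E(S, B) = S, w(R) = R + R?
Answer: 24023/481 ≈ 49.944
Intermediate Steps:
z(x, g) = -3 + x
w(R) = 2*R
A(o) = -3 + o
47 + E(-12, -5)*(w(-8)/(-74) + A(-3)/13) = 47 - 12*((2*(-8))/(-74) + (-3 - 3)/13) = 47 - 12*(-16*(-1/74) - 6*1/13) = 47 - 12*(8/37 - 6/13) = 47 - 12*(-118/481) = 47 + 1416/481 = 24023/481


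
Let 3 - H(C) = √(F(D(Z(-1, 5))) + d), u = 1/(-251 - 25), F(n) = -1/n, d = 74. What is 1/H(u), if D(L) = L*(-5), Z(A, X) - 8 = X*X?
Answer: -495/10726 - √2014815/10726 ≈ -0.17849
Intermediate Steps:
Z(A, X) = 8 + X² (Z(A, X) = 8 + X*X = 8 + X²)
D(L) = -5*L
u = -1/276 (u = 1/(-276) = -1/276 ≈ -0.0036232)
H(C) = 3 - √2014815/165 (H(C) = 3 - √(-1/((-5*(8 + 5²))) + 74) = 3 - √(-1/((-5*(8 + 25))) + 74) = 3 - √(-1/((-5*33)) + 74) = 3 - √(-1/(-165) + 74) = 3 - √(-1*(-1/165) + 74) = 3 - √(1/165 + 74) = 3 - √(12211/165) = 3 - √2014815/165)
1/H(u) = 1/(3 - √2014815/165)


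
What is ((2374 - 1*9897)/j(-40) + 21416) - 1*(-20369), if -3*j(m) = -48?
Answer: 661037/16 ≈ 41315.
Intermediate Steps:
j(m) = 16 (j(m) = -1/3*(-48) = 16)
((2374 - 1*9897)/j(-40) + 21416) - 1*(-20369) = ((2374 - 1*9897)/16 + 21416) - 1*(-20369) = ((2374 - 9897)*(1/16) + 21416) + 20369 = (-7523*1/16 + 21416) + 20369 = (-7523/16 + 21416) + 20369 = 335133/16 + 20369 = 661037/16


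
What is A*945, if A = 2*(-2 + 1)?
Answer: -1890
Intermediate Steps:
A = -2 (A = 2*(-1) = -2)
A*945 = -2*945 = -1890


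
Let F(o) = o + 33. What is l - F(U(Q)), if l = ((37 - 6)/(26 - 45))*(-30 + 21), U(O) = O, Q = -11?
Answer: -139/19 ≈ -7.3158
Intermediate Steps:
F(o) = 33 + o
l = 279/19 (l = (31/(-19))*(-9) = (31*(-1/19))*(-9) = -31/19*(-9) = 279/19 ≈ 14.684)
l - F(U(Q)) = 279/19 - (33 - 11) = 279/19 - 1*22 = 279/19 - 22 = -139/19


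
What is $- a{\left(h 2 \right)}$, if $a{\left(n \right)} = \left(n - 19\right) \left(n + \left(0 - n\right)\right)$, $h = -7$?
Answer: $0$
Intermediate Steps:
$a{\left(n \right)} = 0$ ($a{\left(n \right)} = \left(-19 + n\right) \left(n - n\right) = \left(-19 + n\right) 0 = 0$)
$- a{\left(h 2 \right)} = \left(-1\right) 0 = 0$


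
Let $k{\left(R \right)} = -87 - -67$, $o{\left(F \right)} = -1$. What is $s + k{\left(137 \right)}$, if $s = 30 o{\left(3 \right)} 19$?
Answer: $-590$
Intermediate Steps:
$k{\left(R \right)} = -20$ ($k{\left(R \right)} = -87 + 67 = -20$)
$s = -570$ ($s = 30 \left(-1\right) 19 = \left(-30\right) 19 = -570$)
$s + k{\left(137 \right)} = -570 - 20 = -590$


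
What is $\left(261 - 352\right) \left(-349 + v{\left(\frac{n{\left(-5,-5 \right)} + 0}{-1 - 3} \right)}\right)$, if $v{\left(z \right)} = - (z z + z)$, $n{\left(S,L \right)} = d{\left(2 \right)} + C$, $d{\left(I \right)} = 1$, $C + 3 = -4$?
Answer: $\frac{128401}{4} \approx 32100.0$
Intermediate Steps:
$C = -7$ ($C = -3 - 4 = -7$)
$n{\left(S,L \right)} = -6$ ($n{\left(S,L \right)} = 1 - 7 = -6$)
$v{\left(z \right)} = - z - z^{2}$ ($v{\left(z \right)} = - (z^{2} + z) = - (z + z^{2}) = - z - z^{2}$)
$\left(261 - 352\right) \left(-349 + v{\left(\frac{n{\left(-5,-5 \right)} + 0}{-1 - 3} \right)}\right) = \left(261 - 352\right) \left(-349 - \frac{-6 + 0}{-1 - 3} \left(1 + \frac{-6 + 0}{-1 - 3}\right)\right) = - 91 \left(-349 - - \frac{6}{-4} \left(1 - \frac{6}{-4}\right)\right) = - 91 \left(-349 - \left(-6\right) \left(- \frac{1}{4}\right) \left(1 - - \frac{3}{2}\right)\right) = - 91 \left(-349 - \frac{3 \left(1 + \frac{3}{2}\right)}{2}\right) = - 91 \left(-349 - \frac{3}{2} \cdot \frac{5}{2}\right) = - 91 \left(-349 - \frac{15}{4}\right) = \left(-91\right) \left(- \frac{1411}{4}\right) = \frac{128401}{4}$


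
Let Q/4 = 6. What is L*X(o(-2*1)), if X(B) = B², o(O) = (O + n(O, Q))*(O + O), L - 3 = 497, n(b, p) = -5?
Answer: 392000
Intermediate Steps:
Q = 24 (Q = 4*6 = 24)
L = 500 (L = 3 + 497 = 500)
o(O) = 2*O*(-5 + O) (o(O) = (O - 5)*(O + O) = (-5 + O)*(2*O) = 2*O*(-5 + O))
L*X(o(-2*1)) = 500*(2*(-2*1)*(-5 - 2*1))² = 500*(2*(-2)*(-5 - 2))² = 500*(2*(-2)*(-7))² = 500*28² = 500*784 = 392000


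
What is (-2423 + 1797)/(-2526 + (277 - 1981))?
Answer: 313/2115 ≈ 0.14799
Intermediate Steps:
(-2423 + 1797)/(-2526 + (277 - 1981)) = -626/(-2526 - 1704) = -626/(-4230) = -626*(-1/4230) = 313/2115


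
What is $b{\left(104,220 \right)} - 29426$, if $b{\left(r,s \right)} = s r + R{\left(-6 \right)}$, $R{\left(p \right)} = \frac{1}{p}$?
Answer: $- \frac{39277}{6} \approx -6546.2$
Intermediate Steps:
$b{\left(r,s \right)} = - \frac{1}{6} + r s$ ($b{\left(r,s \right)} = s r + \frac{1}{-6} = r s - \frac{1}{6} = - \frac{1}{6} + r s$)
$b{\left(104,220 \right)} - 29426 = \left(- \frac{1}{6} + 104 \cdot 220\right) - 29426 = \left(- \frac{1}{6} + 22880\right) - 29426 = \frac{137279}{6} - 29426 = - \frac{39277}{6}$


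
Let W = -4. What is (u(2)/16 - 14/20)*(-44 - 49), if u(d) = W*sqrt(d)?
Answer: 651/10 + 93*sqrt(2)/4 ≈ 97.980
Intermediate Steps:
u(d) = -4*sqrt(d)
(u(2)/16 - 14/20)*(-44 - 49) = (-4*sqrt(2)/16 - 14/20)*(-44 - 49) = (-4*sqrt(2)*(1/16) - 14*1/20)*(-93) = (-sqrt(2)/4 - 7/10)*(-93) = (-7/10 - sqrt(2)/4)*(-93) = 651/10 + 93*sqrt(2)/4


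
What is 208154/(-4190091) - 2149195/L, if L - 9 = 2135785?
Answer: -9449896691021/8949171217254 ≈ -1.0560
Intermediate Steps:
L = 2135794 (L = 9 + 2135785 = 2135794)
208154/(-4190091) - 2149195/L = 208154/(-4190091) - 2149195/2135794 = 208154*(-1/4190091) - 2149195*1/2135794 = -208154/4190091 - 2149195/2135794 = -9449896691021/8949171217254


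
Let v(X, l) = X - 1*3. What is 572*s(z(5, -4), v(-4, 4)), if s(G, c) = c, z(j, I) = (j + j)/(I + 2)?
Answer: -4004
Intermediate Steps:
z(j, I) = 2*j/(2 + I) (z(j, I) = (2*j)/(2 + I) = 2*j/(2 + I))
v(X, l) = -3 + X (v(X, l) = X - 3 = -3 + X)
572*s(z(5, -4), v(-4, 4)) = 572*(-3 - 4) = 572*(-7) = -4004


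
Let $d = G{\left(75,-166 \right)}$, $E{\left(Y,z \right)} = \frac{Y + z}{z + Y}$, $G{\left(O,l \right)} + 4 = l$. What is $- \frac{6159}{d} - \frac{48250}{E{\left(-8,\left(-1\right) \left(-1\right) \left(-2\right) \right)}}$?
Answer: $- \frac{8196341}{170} \approx -48214.0$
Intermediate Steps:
$G{\left(O,l \right)} = -4 + l$
$E{\left(Y,z \right)} = 1$ ($E{\left(Y,z \right)} = \frac{Y + z}{Y + z} = 1$)
$d = -170$ ($d = -4 - 166 = -170$)
$- \frac{6159}{d} - \frac{48250}{E{\left(-8,\left(-1\right) \left(-1\right) \left(-2\right) \right)}} = - \frac{6159}{-170} - \frac{48250}{1} = \left(-6159\right) \left(- \frac{1}{170}\right) - 48250 = \frac{6159}{170} - 48250 = - \frac{8196341}{170}$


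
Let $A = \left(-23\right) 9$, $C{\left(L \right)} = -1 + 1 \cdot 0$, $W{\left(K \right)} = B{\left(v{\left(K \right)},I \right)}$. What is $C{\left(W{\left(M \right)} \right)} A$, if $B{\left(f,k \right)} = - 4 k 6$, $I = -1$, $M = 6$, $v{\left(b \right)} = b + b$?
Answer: $207$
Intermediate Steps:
$v{\left(b \right)} = 2 b$
$B{\left(f,k \right)} = - 24 k$
$W{\left(K \right)} = 24$ ($W{\left(K \right)} = \left(-24\right) \left(-1\right) = 24$)
$C{\left(L \right)} = -1$ ($C{\left(L \right)} = -1 + 0 = -1$)
$A = -207$
$C{\left(W{\left(M \right)} \right)} A = \left(-1\right) \left(-207\right) = 207$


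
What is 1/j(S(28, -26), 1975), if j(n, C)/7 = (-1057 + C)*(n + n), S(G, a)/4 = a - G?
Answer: -1/2776032 ≈ -3.6023e-7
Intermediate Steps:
S(G, a) = -4*G + 4*a (S(G, a) = 4*(a - G) = -4*G + 4*a)
j(n, C) = 14*n*(-1057 + C) (j(n, C) = 7*((-1057 + C)*(n + n)) = 7*((-1057 + C)*(2*n)) = 7*(2*n*(-1057 + C)) = 14*n*(-1057 + C))
1/j(S(28, -26), 1975) = 1/(14*(-4*28 + 4*(-26))*(-1057 + 1975)) = 1/(14*(-112 - 104)*918) = 1/(14*(-216)*918) = 1/(-2776032) = -1/2776032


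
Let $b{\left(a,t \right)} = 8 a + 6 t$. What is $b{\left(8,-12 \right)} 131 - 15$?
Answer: $-1063$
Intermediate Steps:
$b{\left(a,t \right)} = 6 t + 8 a$
$b{\left(8,-12 \right)} 131 - 15 = \left(6 \left(-12\right) + 8 \cdot 8\right) 131 - 15 = \left(-72 + 64\right) 131 - 15 = \left(-8\right) 131 - 15 = -1048 - 15 = -1063$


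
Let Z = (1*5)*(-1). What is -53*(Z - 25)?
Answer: 1590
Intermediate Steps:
Z = -5 (Z = 5*(-1) = -5)
-53*(Z - 25) = -53*(-5 - 25) = -53*(-30) = 1590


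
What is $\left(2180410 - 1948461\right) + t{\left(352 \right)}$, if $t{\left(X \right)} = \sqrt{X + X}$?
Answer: $231949 + 8 \sqrt{11} \approx 2.3198 \cdot 10^{5}$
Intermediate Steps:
$t{\left(X \right)} = \sqrt{2} \sqrt{X}$ ($t{\left(X \right)} = \sqrt{2 X} = \sqrt{2} \sqrt{X}$)
$\left(2180410 - 1948461\right) + t{\left(352 \right)} = \left(2180410 - 1948461\right) + \sqrt{2} \sqrt{352} = 231949 + \sqrt{2} \cdot 4 \sqrt{22} = 231949 + 8 \sqrt{11}$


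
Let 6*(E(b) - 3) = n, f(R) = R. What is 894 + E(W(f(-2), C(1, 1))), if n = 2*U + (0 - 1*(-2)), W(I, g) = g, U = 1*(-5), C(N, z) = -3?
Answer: 2687/3 ≈ 895.67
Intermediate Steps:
U = -5
n = -8 (n = 2*(-5) + (0 - 1*(-2)) = -10 + (0 + 2) = -10 + 2 = -8)
E(b) = 5/3 (E(b) = 3 + (⅙)*(-8) = 3 - 4/3 = 5/3)
894 + E(W(f(-2), C(1, 1))) = 894 + 5/3 = 2687/3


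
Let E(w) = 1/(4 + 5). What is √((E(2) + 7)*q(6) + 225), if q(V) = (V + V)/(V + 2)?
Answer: √2121/3 ≈ 15.351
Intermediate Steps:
E(w) = ⅑ (E(w) = 1/9 = ⅑)
q(V) = 2*V/(2 + V) (q(V) = (2*V)/(2 + V) = 2*V/(2 + V))
√((E(2) + 7)*q(6) + 225) = √((⅑ + 7)*(2*6/(2 + 6)) + 225) = √(64*(2*6/8)/9 + 225) = √(64*(2*6*(⅛))/9 + 225) = √((64/9)*(3/2) + 225) = √(32/3 + 225) = √(707/3) = √2121/3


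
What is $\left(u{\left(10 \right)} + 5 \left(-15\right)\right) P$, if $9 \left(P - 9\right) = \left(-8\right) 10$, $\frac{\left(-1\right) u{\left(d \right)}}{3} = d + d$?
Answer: $-15$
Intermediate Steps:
$u{\left(d \right)} = - 6 d$ ($u{\left(d \right)} = - 3 \left(d + d\right) = - 3 \cdot 2 d = - 6 d$)
$P = \frac{1}{9}$ ($P = 9 + \frac{\left(-8\right) 10}{9} = 9 + \frac{1}{9} \left(-80\right) = 9 - \frac{80}{9} = \frac{1}{9} \approx 0.11111$)
$\left(u{\left(10 \right)} + 5 \left(-15\right)\right) P = \left(\left(-6\right) 10 + 5 \left(-15\right)\right) \frac{1}{9} = \left(-60 - 75\right) \frac{1}{9} = \left(-135\right) \frac{1}{9} = -15$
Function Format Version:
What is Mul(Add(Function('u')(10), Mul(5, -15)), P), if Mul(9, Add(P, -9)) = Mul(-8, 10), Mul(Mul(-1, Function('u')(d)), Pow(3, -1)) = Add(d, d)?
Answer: -15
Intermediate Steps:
Function('u')(d) = Mul(-6, d) (Function('u')(d) = Mul(-3, Add(d, d)) = Mul(-3, Mul(2, d)) = Mul(-6, d))
P = Rational(1, 9) (P = Add(9, Mul(Rational(1, 9), Mul(-8, 10))) = Add(9, Mul(Rational(1, 9), -80)) = Add(9, Rational(-80, 9)) = Rational(1, 9) ≈ 0.11111)
Mul(Add(Function('u')(10), Mul(5, -15)), P) = Mul(Add(Mul(-6, 10), Mul(5, -15)), Rational(1, 9)) = Mul(Add(-60, -75), Rational(1, 9)) = Mul(-135, Rational(1, 9)) = -15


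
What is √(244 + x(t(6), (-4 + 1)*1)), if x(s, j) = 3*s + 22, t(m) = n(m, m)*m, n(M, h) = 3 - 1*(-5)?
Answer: √410 ≈ 20.248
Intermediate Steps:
n(M, h) = 8 (n(M, h) = 3 + 5 = 8)
t(m) = 8*m
x(s, j) = 22 + 3*s
√(244 + x(t(6), (-4 + 1)*1)) = √(244 + (22 + 3*(8*6))) = √(244 + (22 + 3*48)) = √(244 + (22 + 144)) = √(244 + 166) = √410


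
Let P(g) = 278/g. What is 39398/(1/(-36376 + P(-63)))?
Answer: -90298876468/63 ≈ -1.4333e+9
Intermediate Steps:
39398/(1/(-36376 + P(-63))) = 39398/(1/(-36376 + 278/(-63))) = 39398/(1/(-36376 + 278*(-1/63))) = 39398/(1/(-36376 - 278/63)) = 39398/(1/(-2291966/63)) = 39398/(-63/2291966) = 39398*(-2291966/63) = -90298876468/63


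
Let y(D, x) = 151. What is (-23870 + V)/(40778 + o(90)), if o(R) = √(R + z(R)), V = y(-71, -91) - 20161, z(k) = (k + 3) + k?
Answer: -1789338640/1662845011 + 43880*√273/1662845011 ≈ -1.0756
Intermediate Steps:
z(k) = 3 + 2*k (z(k) = (3 + k) + k = 3 + 2*k)
V = -20010 (V = 151 - 20161 = -20010)
o(R) = √(3 + 3*R) (o(R) = √(R + (3 + 2*R)) = √(3 + 3*R))
(-23870 + V)/(40778 + o(90)) = (-23870 - 20010)/(40778 + √(3 + 3*90)) = -43880/(40778 + √(3 + 270)) = -43880/(40778 + √273)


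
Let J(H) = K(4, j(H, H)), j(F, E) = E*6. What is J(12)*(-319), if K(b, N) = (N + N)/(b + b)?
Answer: -5742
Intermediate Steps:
j(F, E) = 6*E
K(b, N) = N/b (K(b, N) = (2*N)/((2*b)) = (2*N)*(1/(2*b)) = N/b)
J(H) = 3*H/2 (J(H) = (6*H)/4 = (6*H)*(¼) = 3*H/2)
J(12)*(-319) = ((3/2)*12)*(-319) = 18*(-319) = -5742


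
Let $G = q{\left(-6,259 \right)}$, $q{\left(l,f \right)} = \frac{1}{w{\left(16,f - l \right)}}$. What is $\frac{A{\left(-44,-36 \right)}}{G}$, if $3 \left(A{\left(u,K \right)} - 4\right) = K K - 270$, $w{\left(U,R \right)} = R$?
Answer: $91690$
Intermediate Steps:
$q{\left(l,f \right)} = \frac{1}{f - l}$
$G = \frac{1}{265}$ ($G = \frac{1}{259 - -6} = \frac{1}{259 + 6} = \frac{1}{265} \approx 0.0037736$)
$A{\left(u,K \right)} = -86 + \frac{K^{2}}{3}$ ($A{\left(u,K \right)} = 4 + \frac{K K - 270}{3} = 4 + \frac{K^{2} - 270}{3} = 4 + \frac{-270 + K^{2}}{3} = 4 + \left(-90 + \frac{K^{2}}{3}\right) = -86 + \frac{K^{2}}{3}$)
$\frac{A{\left(-44,-36 \right)}}{G} = \left(-86 + \frac{\left(-36\right)^{2}}{3}\right) \frac{1}{\frac{1}{265}} = \left(-86 + \frac{1}{3} \cdot 1296\right) 265 = \left(-86 + 432\right) 265 = 346 \cdot 265 = 91690$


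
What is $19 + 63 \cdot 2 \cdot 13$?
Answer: $1657$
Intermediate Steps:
$19 + 63 \cdot 2 \cdot 13 = 19 + 63 \cdot 26 = 19 + 1638 = 1657$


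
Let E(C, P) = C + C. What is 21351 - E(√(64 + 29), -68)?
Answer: 21351 - 2*√93 ≈ 21332.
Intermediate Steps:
E(C, P) = 2*C
21351 - E(√(64 + 29), -68) = 21351 - 2*√(64 + 29) = 21351 - 2*√93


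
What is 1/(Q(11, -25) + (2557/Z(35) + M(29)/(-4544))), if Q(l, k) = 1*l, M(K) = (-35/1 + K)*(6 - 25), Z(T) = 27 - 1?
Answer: 29536/3228907 ≈ 0.0091474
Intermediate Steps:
Z(T) = 26
M(K) = 665 - 19*K (M(K) = (-35*1 + K)*(-19) = (-35 + K)*(-19) = 665 - 19*K)
Q(l, k) = l
1/(Q(11, -25) + (2557/Z(35) + M(29)/(-4544))) = 1/(11 + (2557/26 + (665 - 19*29)/(-4544))) = 1/(11 + (2557*(1/26) + (665 - 551)*(-1/4544))) = 1/(11 + (2557/26 + 114*(-1/4544))) = 1/(11 + (2557/26 - 57/2272)) = 1/(11 + 2904011/29536) = 1/(3228907/29536) = 29536/3228907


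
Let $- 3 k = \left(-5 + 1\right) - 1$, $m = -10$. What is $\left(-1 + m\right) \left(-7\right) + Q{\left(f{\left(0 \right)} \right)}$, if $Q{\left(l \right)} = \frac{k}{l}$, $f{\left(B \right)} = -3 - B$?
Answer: $\frac{688}{9} \approx 76.444$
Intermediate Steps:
$k = \frac{5}{3}$ ($k = - \frac{\left(-5 + 1\right) - 1}{3} = - \frac{-4 - 1}{3} = \left(- \frac{1}{3}\right) \left(-5\right) = \frac{5}{3} \approx 1.6667$)
$Q{\left(l \right)} = \frac{5}{3 l}$
$\left(-1 + m\right) \left(-7\right) + Q{\left(f{\left(0 \right)} \right)} = \left(-1 - 10\right) \left(-7\right) + \frac{5}{3 \left(-3 - 0\right)} = \left(-11\right) \left(-7\right) + \frac{5}{3 \left(-3 + 0\right)} = 77 + \frac{5}{3 \left(-3\right)} = 77 + \frac{5}{3} \left(- \frac{1}{3}\right) = 77 - \frac{5}{9} = \frac{688}{9}$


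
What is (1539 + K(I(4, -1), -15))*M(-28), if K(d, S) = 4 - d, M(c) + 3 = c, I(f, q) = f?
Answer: -47709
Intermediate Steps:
M(c) = -3 + c
(1539 + K(I(4, -1), -15))*M(-28) = (1539 + (4 - 1*4))*(-3 - 28) = (1539 + (4 - 4))*(-31) = (1539 + 0)*(-31) = 1539*(-31) = -47709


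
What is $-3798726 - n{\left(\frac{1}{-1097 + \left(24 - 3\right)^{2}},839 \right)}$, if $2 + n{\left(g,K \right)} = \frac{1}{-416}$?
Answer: $- \frac{1580269183}{416} \approx -3.7987 \cdot 10^{6}$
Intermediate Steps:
$n{\left(g,K \right)} = - \frac{833}{416}$ ($n{\left(g,K \right)} = -2 + \frac{1}{-416} = -2 - \frac{1}{416} = - \frac{833}{416}$)
$-3798726 - n{\left(\frac{1}{-1097 + \left(24 - 3\right)^{2}},839 \right)} = -3798726 - - \frac{833}{416} = -3798726 + \frac{833}{416} = - \frac{1580269183}{416}$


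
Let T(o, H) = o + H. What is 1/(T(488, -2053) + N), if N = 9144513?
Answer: 1/9142948 ≈ 1.0937e-7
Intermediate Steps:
T(o, H) = H + o
1/(T(488, -2053) + N) = 1/((-2053 + 488) + 9144513) = 1/(-1565 + 9144513) = 1/9142948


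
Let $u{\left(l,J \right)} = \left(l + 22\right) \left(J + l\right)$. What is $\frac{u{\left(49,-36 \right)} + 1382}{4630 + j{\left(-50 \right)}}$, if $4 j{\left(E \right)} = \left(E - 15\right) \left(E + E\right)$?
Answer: $\frac{461}{1251} \approx 0.36851$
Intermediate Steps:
$j{\left(E \right)} = \frac{E \left(-15 + E\right)}{2}$ ($j{\left(E \right)} = \frac{\left(E - 15\right) \left(E + E\right)}{4} = \frac{\left(-15 + E\right) 2 E}{4} = \frac{2 E \left(-15 + E\right)}{4} = \frac{E \left(-15 + E\right)}{2}$)
$u{\left(l,J \right)} = \left(22 + l\right) \left(J + l\right)$
$\frac{u{\left(49,-36 \right)} + 1382}{4630 + j{\left(-50 \right)}} = \frac{\left(49^{2} + 22 \left(-36\right) + 22 \cdot 49 - 1764\right) + 1382}{4630 + \frac{1}{2} \left(-50\right) \left(-15 - 50\right)} = \frac{\left(2401 - 792 + 1078 - 1764\right) + 1382}{4630 + \frac{1}{2} \left(-50\right) \left(-65\right)} = \frac{923 + 1382}{4630 + 1625} = \frac{2305}{6255} = 2305 \cdot \frac{1}{6255} = \frac{461}{1251}$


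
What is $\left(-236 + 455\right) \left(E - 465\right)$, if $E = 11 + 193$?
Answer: $-57159$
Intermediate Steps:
$E = 204$
$\left(-236 + 455\right) \left(E - 465\right) = \left(-236 + 455\right) \left(204 - 465\right) = 219 \left(-261\right) = -57159$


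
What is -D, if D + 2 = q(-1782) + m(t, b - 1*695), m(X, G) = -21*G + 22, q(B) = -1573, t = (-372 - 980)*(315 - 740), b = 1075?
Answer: 9533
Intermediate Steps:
t = 574600 (t = -1352*(-425) = 574600)
m(X, G) = 22 - 21*G
D = -9533 (D = -2 + (-1573 + (22 - 21*(1075 - 1*695))) = -2 + (-1573 + (22 - 21*(1075 - 695))) = -2 + (-1573 + (22 - 21*380)) = -2 + (-1573 + (22 - 7980)) = -2 + (-1573 - 7958) = -2 - 9531 = -9533)
-D = -1*(-9533) = 9533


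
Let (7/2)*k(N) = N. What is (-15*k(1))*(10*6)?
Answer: -1800/7 ≈ -257.14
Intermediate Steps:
k(N) = 2*N/7
(-15*k(1))*(10*6) = (-30/7)*(10*6) = -15*2/7*60 = -30/7*60 = -1800/7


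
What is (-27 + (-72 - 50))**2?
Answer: 22201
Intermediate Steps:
(-27 + (-72 - 50))**2 = (-27 - 122)**2 = (-149)**2 = 22201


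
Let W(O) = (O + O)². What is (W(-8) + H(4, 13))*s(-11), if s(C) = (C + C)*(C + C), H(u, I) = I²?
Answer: 205700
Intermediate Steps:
W(O) = 4*O² (W(O) = (2*O)² = 4*O²)
s(C) = 4*C² (s(C) = (2*C)*(2*C) = 4*C²)
(W(-8) + H(4, 13))*s(-11) = (4*(-8)² + 13²)*(4*(-11)²) = (4*64 + 169)*(4*121) = (256 + 169)*484 = 425*484 = 205700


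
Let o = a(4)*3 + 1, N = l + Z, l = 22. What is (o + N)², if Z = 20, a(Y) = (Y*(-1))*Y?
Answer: 25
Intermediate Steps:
a(Y) = -Y² (a(Y) = (-Y)*Y = -Y²)
N = 42 (N = 22 + 20 = 42)
o = -47 (o = -1*4²*3 + 1 = -1*16*3 + 1 = -16*3 + 1 = -48 + 1 = -47)
(o + N)² = (-47 + 42)² = (-5)² = 25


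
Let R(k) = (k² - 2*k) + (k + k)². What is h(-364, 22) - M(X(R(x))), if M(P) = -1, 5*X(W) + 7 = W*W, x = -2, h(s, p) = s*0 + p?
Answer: 23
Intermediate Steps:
h(s, p) = p (h(s, p) = 0 + p = p)
R(k) = -2*k + 5*k² (R(k) = (k² - 2*k) + (2*k)² = (k² - 2*k) + 4*k² = -2*k + 5*k²)
X(W) = -7/5 + W²/5 (X(W) = -7/5 + (W*W)/5 = -7/5 + W²/5)
h(-364, 22) - M(X(R(x))) = 22 - 1*(-1) = 22 + 1 = 23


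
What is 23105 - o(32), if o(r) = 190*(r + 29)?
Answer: 11515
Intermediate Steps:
o(r) = 5510 + 190*r (o(r) = 190*(29 + r) = 5510 + 190*r)
23105 - o(32) = 23105 - (5510 + 190*32) = 23105 - (5510 + 6080) = 23105 - 1*11590 = 23105 - 11590 = 11515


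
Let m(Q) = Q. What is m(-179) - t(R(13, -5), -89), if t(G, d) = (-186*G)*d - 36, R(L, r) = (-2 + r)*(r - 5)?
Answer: -1158923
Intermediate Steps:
R(L, r) = (-5 + r)*(-2 + r) (R(L, r) = (-2 + r)*(-5 + r) = (-5 + r)*(-2 + r))
t(G, d) = -36 - 186*G*d (t(G, d) = -186*G*d - 36 = -36 - 186*G*d)
m(-179) - t(R(13, -5), -89) = -179 - (-36 - 186*(10 + (-5)**2 - 7*(-5))*(-89)) = -179 - (-36 - 186*(10 + 25 + 35)*(-89)) = -179 - (-36 - 186*70*(-89)) = -179 - (-36 + 1158780) = -179 - 1*1158744 = -179 - 1158744 = -1158923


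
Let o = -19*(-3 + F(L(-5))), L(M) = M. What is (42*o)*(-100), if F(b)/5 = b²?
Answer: 9735600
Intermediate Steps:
F(b) = 5*b²
o = -2318 (o = -19*(-3 + 5*(-5)²) = -19*(-3 + 5*25) = -19*(-3 + 125) = -19*122 = -2318)
(42*o)*(-100) = (42*(-2318))*(-100) = -97356*(-100) = 9735600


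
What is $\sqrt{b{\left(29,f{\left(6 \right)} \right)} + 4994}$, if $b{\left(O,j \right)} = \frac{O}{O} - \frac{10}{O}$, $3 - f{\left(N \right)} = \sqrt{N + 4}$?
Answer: $\frac{\sqrt{4200505}}{29} \approx 70.673$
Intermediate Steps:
$f{\left(N \right)} = 3 - \sqrt{4 + N}$ ($f{\left(N \right)} = 3 - \sqrt{N + 4} = 3 - \sqrt{4 + N}$)
$b{\left(O,j \right)} = 1 - \frac{10}{O}$
$\sqrt{b{\left(29,f{\left(6 \right)} \right)} + 4994} = \sqrt{\frac{-10 + 29}{29} + 4994} = \sqrt{\frac{1}{29} \cdot 19 + 4994} = \sqrt{\frac{19}{29} + 4994} = \sqrt{\frac{144845}{29}} = \frac{\sqrt{4200505}}{29}$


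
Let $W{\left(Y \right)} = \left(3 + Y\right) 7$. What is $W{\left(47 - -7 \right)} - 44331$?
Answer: $-43932$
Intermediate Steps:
$W{\left(Y \right)} = 21 + 7 Y$
$W{\left(47 - -7 \right)} - 44331 = \left(21 + 7 \left(47 - -7\right)\right) - 44331 = \left(21 + 7 \left(47 + 7\right)\right) - 44331 = \left(21 + 7 \cdot 54\right) - 44331 = \left(21 + 378\right) - 44331 = 399 - 44331 = -43932$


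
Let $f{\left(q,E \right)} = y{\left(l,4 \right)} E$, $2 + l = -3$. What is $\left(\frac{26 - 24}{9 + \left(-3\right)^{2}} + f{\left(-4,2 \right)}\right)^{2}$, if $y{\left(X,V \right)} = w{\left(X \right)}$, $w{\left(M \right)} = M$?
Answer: $\frac{7921}{81} \approx 97.79$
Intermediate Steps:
$l = -5$ ($l = -2 - 3 = -5$)
$y{\left(X,V \right)} = X$
$f{\left(q,E \right)} = - 5 E$
$\left(\frac{26 - 24}{9 + \left(-3\right)^{2}} + f{\left(-4,2 \right)}\right)^{2} = \left(\frac{26 - 24}{9 + \left(-3\right)^{2}} - 10\right)^{2} = \left(\frac{2}{9 + 9} - 10\right)^{2} = \left(\frac{2}{18} - 10\right)^{2} = \left(2 \cdot \frac{1}{18} - 10\right)^{2} = \left(\frac{1}{9} - 10\right)^{2} = \left(- \frac{89}{9}\right)^{2} = \frac{7921}{81}$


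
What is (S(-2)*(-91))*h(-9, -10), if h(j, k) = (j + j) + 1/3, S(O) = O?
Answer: -9646/3 ≈ -3215.3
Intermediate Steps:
h(j, k) = ⅓ + 2*j (h(j, k) = 2*j + ⅓ = ⅓ + 2*j)
(S(-2)*(-91))*h(-9, -10) = (-2*(-91))*(⅓ + 2*(-9)) = 182*(⅓ - 18) = 182*(-53/3) = -9646/3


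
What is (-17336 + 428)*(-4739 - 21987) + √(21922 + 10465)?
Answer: 451883208 + √32387 ≈ 4.5188e+8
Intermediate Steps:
(-17336 + 428)*(-4739 - 21987) + √(21922 + 10465) = -16908*(-26726) + √32387 = 451883208 + √32387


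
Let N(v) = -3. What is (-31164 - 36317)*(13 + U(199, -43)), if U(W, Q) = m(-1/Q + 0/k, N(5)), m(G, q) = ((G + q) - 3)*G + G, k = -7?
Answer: -1607599863/1849 ≈ -8.6944e+5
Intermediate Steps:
m(G, q) = G + G*(-3 + G + q) (m(G, q) = (-3 + G + q)*G + G = G*(-3 + G + q) + G = G + G*(-3 + G + q))
U(W, Q) = -(-5 - 1/Q)/Q (U(W, Q) = (-1/Q + 0/(-7))*(-2 + (-1/Q + 0/(-7)) - 3) = (-1/Q + 0*(-1/7))*(-2 + (-1/Q + 0*(-1/7)) - 3) = (-1/Q + 0)*(-2 + (-1/Q + 0) - 3) = (-1/Q)*(-2 - 1/Q - 3) = (-1/Q)*(-5 - 1/Q) = -(-5 - 1/Q)/Q)
(-31164 - 36317)*(13 + U(199, -43)) = (-31164 - 36317)*(13 + (1 + 5*(-43))/(-43)**2) = -67481*(13 + (1 - 215)/1849) = -67481*(13 + (1/1849)*(-214)) = -67481*(13 - 214/1849) = -67481*23823/1849 = -1607599863/1849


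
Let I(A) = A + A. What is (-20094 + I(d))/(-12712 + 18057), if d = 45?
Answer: -20004/5345 ≈ -3.7426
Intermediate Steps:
I(A) = 2*A
(-20094 + I(d))/(-12712 + 18057) = (-20094 + 2*45)/(-12712 + 18057) = (-20094 + 90)/5345 = -20004*1/5345 = -20004/5345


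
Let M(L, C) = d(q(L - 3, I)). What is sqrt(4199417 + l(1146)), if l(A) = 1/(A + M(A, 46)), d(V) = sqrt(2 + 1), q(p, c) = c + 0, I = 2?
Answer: sqrt(4199417 + 1/(1146 + sqrt(3))) ≈ 2049.2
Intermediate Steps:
q(p, c) = c
d(V) = sqrt(3)
M(L, C) = sqrt(3)
l(A) = 1/(A + sqrt(3))
sqrt(4199417 + l(1146)) = sqrt(4199417 + 1/(1146 + sqrt(3)))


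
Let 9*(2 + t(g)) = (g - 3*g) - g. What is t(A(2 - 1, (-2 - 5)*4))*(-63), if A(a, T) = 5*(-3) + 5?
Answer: -84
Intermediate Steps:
A(a, T) = -10 (A(a, T) = -15 + 5 = -10)
t(g) = -2 - g/3 (t(g) = -2 + ((g - 3*g) - g)/9 = -2 + (-2*g - g)/9 = -2 + (-3*g)/9 = -2 - g/3)
t(A(2 - 1, (-2 - 5)*4))*(-63) = (-2 - 1/3*(-10))*(-63) = (-2 + 10/3)*(-63) = (4/3)*(-63) = -84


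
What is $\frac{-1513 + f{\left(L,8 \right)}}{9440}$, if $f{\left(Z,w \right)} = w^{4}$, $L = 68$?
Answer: $\frac{2583}{9440} \approx 0.27362$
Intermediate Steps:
$\frac{-1513 + f{\left(L,8 \right)}}{9440} = \frac{-1513 + 8^{4}}{9440} = \left(-1513 + 4096\right) \frac{1}{9440} = 2583 \cdot \frac{1}{9440} = \frac{2583}{9440}$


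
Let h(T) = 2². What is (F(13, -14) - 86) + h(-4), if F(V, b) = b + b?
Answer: -110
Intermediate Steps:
F(V, b) = 2*b
h(T) = 4
(F(13, -14) - 86) + h(-4) = (2*(-14) - 86) + 4 = (-28 - 86) + 4 = -114 + 4 = -110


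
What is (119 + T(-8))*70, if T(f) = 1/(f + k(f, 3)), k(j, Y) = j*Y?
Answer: 133245/16 ≈ 8327.8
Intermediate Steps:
k(j, Y) = Y*j
T(f) = 1/(4*f) (T(f) = 1/(f + 3*f) = 1/(4*f))
(119 + T(-8))*70 = (119 + (1/4)/(-8))*70 = (119 + (1/4)*(-1/8))*70 = (119 - 1/32)*70 = (3807/32)*70 = 133245/16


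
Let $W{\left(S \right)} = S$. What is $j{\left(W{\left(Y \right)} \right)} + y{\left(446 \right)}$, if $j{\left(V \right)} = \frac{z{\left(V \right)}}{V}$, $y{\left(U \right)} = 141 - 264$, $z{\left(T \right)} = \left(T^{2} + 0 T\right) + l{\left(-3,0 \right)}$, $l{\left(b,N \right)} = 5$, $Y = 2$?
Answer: $- \frac{237}{2} \approx -118.5$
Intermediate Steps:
$z{\left(T \right)} = 5 + T^{2}$ ($z{\left(T \right)} = \left(T^{2} + 0 T\right) + 5 = \left(T^{2} + 0\right) + 5 = T^{2} + 5 = 5 + T^{2}$)
$y{\left(U \right)} = -123$
$j{\left(V \right)} = \frac{5 + V^{2}}{V}$
$j{\left(W{\left(Y \right)} \right)} + y{\left(446 \right)} = \left(2 + \frac{5}{2}\right) - 123 = \frac{9}{2} - 123 = - \frac{237}{2}$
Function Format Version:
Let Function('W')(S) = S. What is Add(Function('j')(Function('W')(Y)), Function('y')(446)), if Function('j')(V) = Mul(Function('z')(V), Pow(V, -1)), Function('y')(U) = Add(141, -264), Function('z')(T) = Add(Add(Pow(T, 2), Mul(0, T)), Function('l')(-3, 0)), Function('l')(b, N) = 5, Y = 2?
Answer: Rational(-237, 2) ≈ -118.50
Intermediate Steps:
Function('z')(T) = Add(5, Pow(T, 2)) (Function('z')(T) = Add(Add(Pow(T, 2), Mul(0, T)), 5) = Add(Add(Pow(T, 2), 0), 5) = Add(Pow(T, 2), 5) = Add(5, Pow(T, 2)))
Function('y')(U) = -123
Function('j')(V) = Mul(Pow(V, -1), Add(5, Pow(V, 2))) (Function('j')(V) = Mul(Add(5, Pow(V, 2)), Pow(V, -1)) = Mul(Pow(V, -1), Add(5, Pow(V, 2))))
Add(Function('j')(Function('W')(Y)), Function('y')(446)) = Add(Add(2, Mul(5, Pow(2, -1))), -123) = Add(Add(2, Mul(5, Rational(1, 2))), -123) = Add(Add(2, Rational(5, 2)), -123) = Add(Rational(9, 2), -123) = Rational(-237, 2)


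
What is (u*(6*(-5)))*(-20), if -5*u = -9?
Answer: 1080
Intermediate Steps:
u = 9/5 (u = -⅕*(-9) = 9/5 ≈ 1.8000)
(u*(6*(-5)))*(-20) = (9*(6*(-5))/5)*(-20) = ((9/5)*(-30))*(-20) = -54*(-20) = 1080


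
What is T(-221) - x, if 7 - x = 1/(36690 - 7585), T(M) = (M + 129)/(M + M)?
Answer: -43686384/6432205 ≈ -6.7918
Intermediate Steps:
T(M) = (129 + M)/(2*M) (T(M) = (129 + M)/((2*M)) = (129 + M)*(1/(2*M)) = (129 + M)/(2*M))
x = 203734/29105 (x = 7 - 1/(36690 - 7585) = 7 - 1/29105 = 203734/29105 ≈ 7.0000)
T(-221) - x = (½)*(129 - 221)/(-221) - 1*203734/29105 = (½)*(-1/221)*(-92) - 203734/29105 = 46/221 - 203734/29105 = -43686384/6432205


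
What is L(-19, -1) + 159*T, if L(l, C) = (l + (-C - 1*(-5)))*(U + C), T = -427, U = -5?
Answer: -67815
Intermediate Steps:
L(l, C) = (-5 + C)*(5 + l - C) (L(l, C) = (l + (-C - 1*(-5)))*(-5 + C) = (l + (-C + 5))*(-5 + C) = (l + (5 - C))*(-5 + C) = (5 + l - C)*(-5 + C) = (-5 + C)*(5 + l - C))
L(-19, -1) + 159*T = (-25 - 1*(-1)² - 5*(-19) + 10*(-1) - 1*(-19)) + 159*(-427) = (-25 - 1*1 + 95 - 10 + 19) - 67893 = (-25 - 1 + 95 - 10 + 19) - 67893 = 78 - 67893 = -67815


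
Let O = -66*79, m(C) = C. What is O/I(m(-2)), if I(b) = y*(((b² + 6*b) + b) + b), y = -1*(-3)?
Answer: 869/6 ≈ 144.83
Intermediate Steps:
O = -5214
y = 3
I(b) = 3*b² + 24*b (I(b) = 3*(((b² + 6*b) + b) + b) = 3*((b² + 7*b) + b) = 3*(b² + 8*b) = 3*b² + 24*b)
O/I(m(-2)) = -5214*(-1/(6*(8 - 2))) = -5214/(3*(-2)*6) = -5214/(-36) = -5214*(-1/36) = 869/6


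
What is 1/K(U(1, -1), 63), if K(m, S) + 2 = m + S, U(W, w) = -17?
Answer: 1/44 ≈ 0.022727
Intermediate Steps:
K(m, S) = -2 + S + m (K(m, S) = -2 + (m + S) = -2 + (S + m) = -2 + S + m)
1/K(U(1, -1), 63) = 1/(-2 + 63 - 17) = 1/44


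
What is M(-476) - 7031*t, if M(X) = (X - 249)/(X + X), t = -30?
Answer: 200806085/952 ≈ 2.1093e+5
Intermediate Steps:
M(X) = (-249 + X)/(2*X) (M(X) = (-249 + X)/((2*X)) = (-249 + X)*(1/(2*X)) = (-249 + X)/(2*X))
M(-476) - 7031*t = (½)*(-249 - 476)/(-476) - 7031*(-30) = (½)*(-1/476)*(-725) - 1*(-210930) = 725/952 + 210930 = 200806085/952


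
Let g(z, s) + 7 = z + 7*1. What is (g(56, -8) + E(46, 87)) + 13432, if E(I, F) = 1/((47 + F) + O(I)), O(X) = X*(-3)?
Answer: 53951/4 ≈ 13488.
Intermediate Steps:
O(X) = -3*X
E(I, F) = 1/(47 + F - 3*I) (E(I, F) = 1/((47 + F) - 3*I) = 1/(47 + F - 3*I))
g(z, s) = z (g(z, s) = -7 + (z + 7*1) = -7 + (z + 7) = -7 + (7 + z) = z)
(g(56, -8) + E(46, 87)) + 13432 = (56 + 1/(47 + 87 - 3*46)) + 13432 = (56 + 1/(47 + 87 - 138)) + 13432 = (56 + 1/(-4)) + 13432 = (56 - ¼) + 13432 = 223/4 + 13432 = 53951/4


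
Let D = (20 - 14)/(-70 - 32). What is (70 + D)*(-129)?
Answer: -153381/17 ≈ -9022.4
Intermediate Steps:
D = -1/17 (D = 6/(-102) = 6*(-1/102) = -1/17 ≈ -0.058824)
(70 + D)*(-129) = (70 - 1/17)*(-129) = (1189/17)*(-129) = -153381/17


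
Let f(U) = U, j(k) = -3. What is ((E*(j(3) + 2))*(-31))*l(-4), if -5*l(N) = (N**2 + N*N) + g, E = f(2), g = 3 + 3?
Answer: -2356/5 ≈ -471.20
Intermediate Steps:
g = 6
E = 2
l(N) = -6/5 - 2*N**2/5 (l(N) = -((N**2 + N*N) + 6)/5 = -((N**2 + N**2) + 6)/5 = -(2*N**2 + 6)/5 = -(6 + 2*N**2)/5 = -6/5 - 2*N**2/5)
((E*(j(3) + 2))*(-31))*l(-4) = ((2*(-3 + 2))*(-31))*(-6/5 - 2/5*(-4)**2) = ((2*(-1))*(-31))*(-6/5 - 2/5*16) = (-2*(-31))*(-6/5 - 32/5) = 62*(-38/5) = -2356/5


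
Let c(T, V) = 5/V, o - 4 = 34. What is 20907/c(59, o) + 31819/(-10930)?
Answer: 1736670857/10930 ≈ 1.5889e+5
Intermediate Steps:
o = 38 (o = 4 + 34 = 38)
20907/c(59, o) + 31819/(-10930) = 20907/((5/38)) + 31819/(-10930) = 20907/((5*(1/38))) + 31819*(-1/10930) = 20907/(5/38) - 31819/10930 = 20907*(38/5) - 31819/10930 = 794466/5 - 31819/10930 = 1736670857/10930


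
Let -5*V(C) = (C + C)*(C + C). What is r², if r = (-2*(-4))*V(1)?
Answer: 1024/25 ≈ 40.960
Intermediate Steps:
V(C) = -4*C²/5 (V(C) = -(C + C)*(C + C)/5 = -2*C*2*C/5 = -4*C²/5)
r = -32/5 (r = (-2*(-4))*(-⅘*1²) = 8*(-⅘*1) = 8*(-⅘) = -32/5 ≈ -6.4000)
r² = (-32/5)² = 1024/25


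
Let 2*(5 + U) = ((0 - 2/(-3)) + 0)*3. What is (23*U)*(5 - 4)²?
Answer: -92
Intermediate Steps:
U = -4 (U = -5 + (((0 - 2/(-3)) + 0)*3)/2 = -5 + (((0 - 2*(-⅓)) + 0)*3)/2 = -5 + (((0 + ⅔) + 0)*3)/2 = -5 + ((⅔ + 0)*3)/2 = -5 + ((⅔)*3)/2 = -5 + (½)*2 = -5 + 1 = -4)
(23*U)*(5 - 4)² = (23*(-4))*(5 - 4)² = -92*1² = -92*1 = -92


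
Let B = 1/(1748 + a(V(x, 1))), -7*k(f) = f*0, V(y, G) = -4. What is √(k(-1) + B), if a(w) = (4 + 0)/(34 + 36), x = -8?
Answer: √237930/20394 ≈ 0.023918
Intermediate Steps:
k(f) = 0 (k(f) = -f*0/7 = -⅐*0 = 0)
a(w) = 2/35 (a(w) = 4/70 = 4*(1/70) = 2/35)
B = 35/61182 (B = 1/(1748 + 2/35) = 1/(61182/35) = 35/61182 ≈ 0.00057206)
√(k(-1) + B) = √(0 + 35/61182) = √(35/61182) = √237930/20394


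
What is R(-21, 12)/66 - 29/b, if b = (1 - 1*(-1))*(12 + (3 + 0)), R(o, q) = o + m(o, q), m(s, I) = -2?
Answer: -217/165 ≈ -1.3152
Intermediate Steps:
R(o, q) = -2 + o (R(o, q) = o - 2 = -2 + o)
b = 30 (b = (1 + 1)*(12 + 3) = 2*15 = 30)
R(-21, 12)/66 - 29/b = (-2 - 21)/66 - 29/30 = -23*1/66 - 29*1/30 = -23/66 - 29/30 = -217/165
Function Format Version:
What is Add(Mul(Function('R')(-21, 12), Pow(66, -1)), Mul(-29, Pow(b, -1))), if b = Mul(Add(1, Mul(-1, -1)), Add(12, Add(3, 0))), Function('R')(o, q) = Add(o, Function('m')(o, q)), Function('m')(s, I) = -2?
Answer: Rational(-217, 165) ≈ -1.3152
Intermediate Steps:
Function('R')(o, q) = Add(-2, o) (Function('R')(o, q) = Add(o, -2) = Add(-2, o))
b = 30 (b = Mul(Add(1, 1), Add(12, 3)) = Mul(2, 15) = 30)
Add(Mul(Function('R')(-21, 12), Pow(66, -1)), Mul(-29, Pow(b, -1))) = Add(Mul(Add(-2, -21), Pow(66, -1)), Mul(-29, Pow(30, -1))) = Add(Mul(-23, Rational(1, 66)), Mul(-29, Rational(1, 30))) = Add(Rational(-23, 66), Rational(-29, 30)) = Rational(-217, 165)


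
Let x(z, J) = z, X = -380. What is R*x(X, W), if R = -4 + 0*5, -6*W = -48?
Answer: 1520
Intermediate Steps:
W = 8 (W = -⅙*(-48) = 8)
R = -4 (R = -4 + 0 = -4)
R*x(X, W) = -4*(-380) = 1520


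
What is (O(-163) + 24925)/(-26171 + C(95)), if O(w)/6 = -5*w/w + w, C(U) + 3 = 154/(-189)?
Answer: -645759/706720 ≈ -0.91374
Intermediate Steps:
C(U) = -103/27 (C(U) = -3 + 154/(-189) = -3 + 154*(-1/189) = -3 - 22/27 = -103/27)
O(w) = -30 + 6*w (O(w) = 6*(-5*w/w + w) = 6*(-5*1 + w) = 6*(-5 + w) = -30 + 6*w)
(O(-163) + 24925)/(-26171 + C(95)) = ((-30 + 6*(-163)) + 24925)/(-26171 - 103/27) = ((-30 - 978) + 24925)/(-706720/27) = (-1008 + 24925)*(-27/706720) = 23917*(-27/706720) = -645759/706720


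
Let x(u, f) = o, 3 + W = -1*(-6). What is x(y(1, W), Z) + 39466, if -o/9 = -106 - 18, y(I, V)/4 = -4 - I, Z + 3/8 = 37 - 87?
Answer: 40582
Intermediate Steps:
Z = -403/8 (Z = -3/8 + (37 - 87) = -3/8 - 50 = -403/8 ≈ -50.375)
W = 3 (W = -3 - 1*(-6) = -3 + 6 = 3)
y(I, V) = -16 - 4*I (y(I, V) = 4*(-4 - I) = -16 - 4*I)
o = 1116 (o = -9*(-106 - 18) = -9*(-124) = 1116)
x(u, f) = 1116
x(y(1, W), Z) + 39466 = 1116 + 39466 = 40582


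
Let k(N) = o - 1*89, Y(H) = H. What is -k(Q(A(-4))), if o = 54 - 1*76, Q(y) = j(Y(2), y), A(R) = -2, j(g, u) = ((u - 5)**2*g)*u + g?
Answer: 111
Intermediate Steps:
j(g, u) = g + g*u*(-5 + u)**2 (j(g, u) = ((-5 + u)**2*g)*u + g = (g*(-5 + u)**2)*u + g = g*u*(-5 + u)**2 + g = g + g*u*(-5 + u)**2)
Q(y) = 2 + 2*y*(-5 + y)**2 (Q(y) = 2*(1 + y*(-5 + y)**2) = 2 + 2*y*(-5 + y)**2)
o = -22 (o = 54 - 76 = -22)
k(N) = -111 (k(N) = -22 - 1*89 = -22 - 89 = -111)
-k(Q(A(-4))) = -1*(-111) = 111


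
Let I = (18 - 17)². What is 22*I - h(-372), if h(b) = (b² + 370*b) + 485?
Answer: -1207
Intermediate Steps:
h(b) = 485 + b² + 370*b
I = 1 (I = 1² = 1)
22*I - h(-372) = 22*1 - (485 + (-372)² + 370*(-372)) = 22 - (485 + 138384 - 137640) = 22 - 1*1229 = 22 - 1229 = -1207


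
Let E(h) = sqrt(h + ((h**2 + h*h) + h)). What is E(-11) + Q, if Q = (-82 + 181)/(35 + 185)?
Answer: 9/20 + 2*sqrt(55) ≈ 15.282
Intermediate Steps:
Q = 9/20 (Q = 99/220 = 99*(1/220) = 9/20 ≈ 0.45000)
E(h) = sqrt(2*h + 2*h**2) (E(h) = sqrt(h + ((h**2 + h**2) + h)) = sqrt(h + (2*h**2 + h)) = sqrt(h + (h + 2*h**2)) = sqrt(2*h + 2*h**2))
E(-11) + Q = sqrt(2)*sqrt(-11*(1 - 11)) + 9/20 = sqrt(2)*sqrt(-11*(-10)) + 9/20 = sqrt(2)*sqrt(110) + 9/20 = 2*sqrt(55) + 9/20 = 9/20 + 2*sqrt(55)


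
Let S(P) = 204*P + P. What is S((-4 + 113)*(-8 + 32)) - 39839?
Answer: 496441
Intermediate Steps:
S(P) = 205*P
S((-4 + 113)*(-8 + 32)) - 39839 = 205*((-4 + 113)*(-8 + 32)) - 39839 = 205*(109*24) - 39839 = 205*2616 - 39839 = 536280 - 39839 = 496441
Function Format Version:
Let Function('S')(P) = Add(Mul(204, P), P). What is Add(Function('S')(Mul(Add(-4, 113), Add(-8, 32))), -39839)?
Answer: 496441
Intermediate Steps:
Function('S')(P) = Mul(205, P)
Add(Function('S')(Mul(Add(-4, 113), Add(-8, 32))), -39839) = Add(Mul(205, Mul(Add(-4, 113), Add(-8, 32))), -39839) = Add(Mul(205, Mul(109, 24)), -39839) = Add(Mul(205, 2616), -39839) = Add(536280, -39839) = 496441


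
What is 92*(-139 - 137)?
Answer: -25392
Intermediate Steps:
92*(-139 - 137) = 92*(-276) = -25392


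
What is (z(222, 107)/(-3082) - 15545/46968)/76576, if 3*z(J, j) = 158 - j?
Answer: -24354073/5542393836288 ≈ -4.3941e-6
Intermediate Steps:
z(J, j) = 158/3 - j/3 (z(J, j) = (158 - j)/3 = 158/3 - j/3)
(z(222, 107)/(-3082) - 15545/46968)/76576 = ((158/3 - ⅓*107)/(-3082) - 15545/46968)/76576 = ((158/3 - 107/3)*(-1/3082) - 15545*1/46968)*(1/76576) = (17*(-1/3082) - 15545/46968)*(1/76576) = (-17/3082 - 15545/46968)*(1/76576) = -24354073/72377688*1/76576 = -24354073/5542393836288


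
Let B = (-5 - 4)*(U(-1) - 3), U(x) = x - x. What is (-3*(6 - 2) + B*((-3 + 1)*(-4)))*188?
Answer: 38352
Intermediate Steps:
U(x) = 0
B = 27 (B = (-5 - 4)*(0 - 3) = -9*(-3) = 27)
(-3*(6 - 2) + B*((-3 + 1)*(-4)))*188 = (-3*(6 - 2) + 27*((-3 + 1)*(-4)))*188 = (-3*4 + 27*(-2*(-4)))*188 = (-12 + 27*8)*188 = (-12 + 216)*188 = 204*188 = 38352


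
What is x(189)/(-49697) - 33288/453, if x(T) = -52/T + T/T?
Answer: -104221786055/1418302683 ≈ -73.483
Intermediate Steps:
x(T) = 1 - 52/T (x(T) = -52/T + 1 = 1 - 52/T)
x(189)/(-49697) - 33288/453 = ((-52 + 189)/189)/(-49697) - 33288/453 = ((1/189)*137)*(-1/49697) - 33288*1/453 = (137/189)*(-1/49697) - 11096/151 = -137/9392733 - 11096/151 = -104221786055/1418302683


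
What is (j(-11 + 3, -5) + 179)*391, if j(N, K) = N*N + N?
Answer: 91885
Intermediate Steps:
j(N, K) = N + N² (j(N, K) = N² + N = N + N²)
(j(-11 + 3, -5) + 179)*391 = ((-11 + 3)*(1 + (-11 + 3)) + 179)*391 = (-8*(1 - 8) + 179)*391 = (-8*(-7) + 179)*391 = (56 + 179)*391 = 235*391 = 91885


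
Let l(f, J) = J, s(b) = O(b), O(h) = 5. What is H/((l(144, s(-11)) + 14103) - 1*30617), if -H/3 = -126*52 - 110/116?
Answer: -380071/319174 ≈ -1.1908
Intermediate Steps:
s(b) = 5
H = 1140213/58 (H = -3*(-126*52 - 110/116) = -3*(-6552 - 110*1/116) = -3*(-6552 - 55/58) = -3*(-380071/58) = 1140213/58 ≈ 19659.)
H/((l(144, s(-11)) + 14103) - 1*30617) = 1140213/(58*((5 + 14103) - 1*30617)) = 1140213/(58*(14108 - 30617)) = (1140213/58)/(-16509) = (1140213/58)*(-1/16509) = -380071/319174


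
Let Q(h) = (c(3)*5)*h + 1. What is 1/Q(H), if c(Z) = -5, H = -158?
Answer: 1/3951 ≈ 0.00025310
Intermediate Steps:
Q(h) = 1 - 25*h (Q(h) = (-5*5)*h + 1 = -25*h + 1 = 1 - 25*h)
1/Q(H) = 1/(1 - 25*(-158)) = 1/(1 + 3950) = 1/3951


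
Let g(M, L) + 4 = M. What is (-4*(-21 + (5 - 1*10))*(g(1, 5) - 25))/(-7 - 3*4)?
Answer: 2912/19 ≈ 153.26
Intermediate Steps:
g(M, L) = -4 + M
(-4*(-21 + (5 - 1*10))*(g(1, 5) - 25))/(-7 - 3*4) = (-4*(-21 + (5 - 1*10))*((-4 + 1) - 25))/(-7 - 3*4) = (-4*(-21 + (5 - 10))*(-3 - 25))/(-7 - 12) = -4*(-21 - 5)*(-28)/(-19) = -(-104)*(-28)*(-1/19) = -4*728*(-1/19) = -2912*(-1/19) = 2912/19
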